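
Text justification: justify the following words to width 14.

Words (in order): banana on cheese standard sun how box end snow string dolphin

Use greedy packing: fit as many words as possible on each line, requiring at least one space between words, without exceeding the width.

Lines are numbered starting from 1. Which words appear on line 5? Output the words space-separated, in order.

Answer: snow string

Derivation:
Line 1: ['banana', 'on'] (min_width=9, slack=5)
Line 2: ['cheese'] (min_width=6, slack=8)
Line 3: ['standard', 'sun'] (min_width=12, slack=2)
Line 4: ['how', 'box', 'end'] (min_width=11, slack=3)
Line 5: ['snow', 'string'] (min_width=11, slack=3)
Line 6: ['dolphin'] (min_width=7, slack=7)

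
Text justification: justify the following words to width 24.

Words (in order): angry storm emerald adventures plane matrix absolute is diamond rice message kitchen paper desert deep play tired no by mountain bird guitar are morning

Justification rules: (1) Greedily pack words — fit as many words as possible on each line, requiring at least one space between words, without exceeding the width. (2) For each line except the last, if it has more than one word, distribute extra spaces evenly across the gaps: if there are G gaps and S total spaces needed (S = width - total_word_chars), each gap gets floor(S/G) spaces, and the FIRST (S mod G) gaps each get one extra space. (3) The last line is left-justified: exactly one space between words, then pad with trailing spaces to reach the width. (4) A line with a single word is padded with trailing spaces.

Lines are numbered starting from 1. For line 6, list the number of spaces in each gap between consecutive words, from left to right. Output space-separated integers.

Answer: 3 3 2

Derivation:
Line 1: ['angry', 'storm', 'emerald'] (min_width=19, slack=5)
Line 2: ['adventures', 'plane', 'matrix'] (min_width=23, slack=1)
Line 3: ['absolute', 'is', 'diamond', 'rice'] (min_width=24, slack=0)
Line 4: ['message', 'kitchen', 'paper'] (min_width=21, slack=3)
Line 5: ['desert', 'deep', 'play', 'tired'] (min_width=22, slack=2)
Line 6: ['no', 'by', 'mountain', 'bird'] (min_width=19, slack=5)
Line 7: ['guitar', 'are', 'morning'] (min_width=18, slack=6)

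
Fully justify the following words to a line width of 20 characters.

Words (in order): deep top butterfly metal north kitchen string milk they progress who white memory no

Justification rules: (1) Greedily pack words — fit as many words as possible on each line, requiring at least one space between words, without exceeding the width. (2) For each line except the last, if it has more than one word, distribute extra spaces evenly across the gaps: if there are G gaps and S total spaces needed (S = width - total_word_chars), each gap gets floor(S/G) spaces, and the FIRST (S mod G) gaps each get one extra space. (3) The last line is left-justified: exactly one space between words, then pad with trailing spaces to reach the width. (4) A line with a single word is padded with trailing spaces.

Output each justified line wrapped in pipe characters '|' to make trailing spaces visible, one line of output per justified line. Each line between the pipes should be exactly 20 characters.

Answer: |deep  top  butterfly|
|metal  north kitchen|
|string   milk   they|
|progress  who  white|
|memory no           |

Derivation:
Line 1: ['deep', 'top', 'butterfly'] (min_width=18, slack=2)
Line 2: ['metal', 'north', 'kitchen'] (min_width=19, slack=1)
Line 3: ['string', 'milk', 'they'] (min_width=16, slack=4)
Line 4: ['progress', 'who', 'white'] (min_width=18, slack=2)
Line 5: ['memory', 'no'] (min_width=9, slack=11)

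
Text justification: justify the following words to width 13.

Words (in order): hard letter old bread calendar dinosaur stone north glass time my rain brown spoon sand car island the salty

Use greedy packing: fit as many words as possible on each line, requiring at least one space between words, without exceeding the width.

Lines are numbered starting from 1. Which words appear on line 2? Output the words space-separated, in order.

Answer: old bread

Derivation:
Line 1: ['hard', 'letter'] (min_width=11, slack=2)
Line 2: ['old', 'bread'] (min_width=9, slack=4)
Line 3: ['calendar'] (min_width=8, slack=5)
Line 4: ['dinosaur'] (min_width=8, slack=5)
Line 5: ['stone', 'north'] (min_width=11, slack=2)
Line 6: ['glass', 'time', 'my'] (min_width=13, slack=0)
Line 7: ['rain', 'brown'] (min_width=10, slack=3)
Line 8: ['spoon', 'sand'] (min_width=10, slack=3)
Line 9: ['car', 'island'] (min_width=10, slack=3)
Line 10: ['the', 'salty'] (min_width=9, slack=4)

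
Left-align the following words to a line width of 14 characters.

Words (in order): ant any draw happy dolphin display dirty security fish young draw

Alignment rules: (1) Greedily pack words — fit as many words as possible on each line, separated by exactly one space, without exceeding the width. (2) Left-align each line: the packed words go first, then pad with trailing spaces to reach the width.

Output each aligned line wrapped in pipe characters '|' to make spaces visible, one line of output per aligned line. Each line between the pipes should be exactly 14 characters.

Line 1: ['ant', 'any', 'draw'] (min_width=12, slack=2)
Line 2: ['happy', 'dolphin'] (min_width=13, slack=1)
Line 3: ['display', 'dirty'] (min_width=13, slack=1)
Line 4: ['security', 'fish'] (min_width=13, slack=1)
Line 5: ['young', 'draw'] (min_width=10, slack=4)

Answer: |ant any draw  |
|happy dolphin |
|display dirty |
|security fish |
|young draw    |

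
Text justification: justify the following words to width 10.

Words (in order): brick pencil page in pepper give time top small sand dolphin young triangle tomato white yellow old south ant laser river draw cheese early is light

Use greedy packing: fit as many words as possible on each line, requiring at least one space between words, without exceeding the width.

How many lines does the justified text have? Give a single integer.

Line 1: ['brick'] (min_width=5, slack=5)
Line 2: ['pencil'] (min_width=6, slack=4)
Line 3: ['page', 'in'] (min_width=7, slack=3)
Line 4: ['pepper'] (min_width=6, slack=4)
Line 5: ['give', 'time'] (min_width=9, slack=1)
Line 6: ['top', 'small'] (min_width=9, slack=1)
Line 7: ['sand'] (min_width=4, slack=6)
Line 8: ['dolphin'] (min_width=7, slack=3)
Line 9: ['young'] (min_width=5, slack=5)
Line 10: ['triangle'] (min_width=8, slack=2)
Line 11: ['tomato'] (min_width=6, slack=4)
Line 12: ['white'] (min_width=5, slack=5)
Line 13: ['yellow', 'old'] (min_width=10, slack=0)
Line 14: ['south', 'ant'] (min_width=9, slack=1)
Line 15: ['laser'] (min_width=5, slack=5)
Line 16: ['river', 'draw'] (min_width=10, slack=0)
Line 17: ['cheese'] (min_width=6, slack=4)
Line 18: ['early', 'is'] (min_width=8, slack=2)
Line 19: ['light'] (min_width=5, slack=5)
Total lines: 19

Answer: 19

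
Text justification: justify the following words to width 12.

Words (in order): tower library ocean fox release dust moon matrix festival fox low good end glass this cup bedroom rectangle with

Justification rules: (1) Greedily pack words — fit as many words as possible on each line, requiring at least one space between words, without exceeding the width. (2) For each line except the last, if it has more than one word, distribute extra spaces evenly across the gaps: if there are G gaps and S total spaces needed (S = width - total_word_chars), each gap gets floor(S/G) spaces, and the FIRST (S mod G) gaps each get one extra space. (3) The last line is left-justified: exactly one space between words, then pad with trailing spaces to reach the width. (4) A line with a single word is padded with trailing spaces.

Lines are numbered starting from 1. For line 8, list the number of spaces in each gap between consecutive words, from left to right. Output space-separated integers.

Answer: 3

Derivation:
Line 1: ['tower'] (min_width=5, slack=7)
Line 2: ['library'] (min_width=7, slack=5)
Line 3: ['ocean', 'fox'] (min_width=9, slack=3)
Line 4: ['release', 'dust'] (min_width=12, slack=0)
Line 5: ['moon', 'matrix'] (min_width=11, slack=1)
Line 6: ['festival', 'fox'] (min_width=12, slack=0)
Line 7: ['low', 'good', 'end'] (min_width=12, slack=0)
Line 8: ['glass', 'this'] (min_width=10, slack=2)
Line 9: ['cup', 'bedroom'] (min_width=11, slack=1)
Line 10: ['rectangle'] (min_width=9, slack=3)
Line 11: ['with'] (min_width=4, slack=8)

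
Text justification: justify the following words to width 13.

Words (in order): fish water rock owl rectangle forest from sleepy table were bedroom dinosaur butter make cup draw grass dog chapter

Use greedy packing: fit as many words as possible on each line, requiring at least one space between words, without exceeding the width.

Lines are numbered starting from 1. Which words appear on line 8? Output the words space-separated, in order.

Line 1: ['fish', 'water'] (min_width=10, slack=3)
Line 2: ['rock', 'owl'] (min_width=8, slack=5)
Line 3: ['rectangle'] (min_width=9, slack=4)
Line 4: ['forest', 'from'] (min_width=11, slack=2)
Line 5: ['sleepy', 'table'] (min_width=12, slack=1)
Line 6: ['were', 'bedroom'] (min_width=12, slack=1)
Line 7: ['dinosaur'] (min_width=8, slack=5)
Line 8: ['butter', 'make'] (min_width=11, slack=2)
Line 9: ['cup', 'draw'] (min_width=8, slack=5)
Line 10: ['grass', 'dog'] (min_width=9, slack=4)
Line 11: ['chapter'] (min_width=7, slack=6)

Answer: butter make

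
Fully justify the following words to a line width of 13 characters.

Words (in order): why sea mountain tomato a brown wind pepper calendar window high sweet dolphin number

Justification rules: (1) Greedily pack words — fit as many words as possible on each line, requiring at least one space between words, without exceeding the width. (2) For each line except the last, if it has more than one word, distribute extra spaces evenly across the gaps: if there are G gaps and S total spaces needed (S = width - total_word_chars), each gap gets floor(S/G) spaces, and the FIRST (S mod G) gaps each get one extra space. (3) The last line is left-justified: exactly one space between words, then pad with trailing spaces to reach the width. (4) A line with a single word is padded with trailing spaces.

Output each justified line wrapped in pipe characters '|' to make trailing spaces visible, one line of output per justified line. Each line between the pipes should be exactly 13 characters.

Line 1: ['why', 'sea'] (min_width=7, slack=6)
Line 2: ['mountain'] (min_width=8, slack=5)
Line 3: ['tomato', 'a'] (min_width=8, slack=5)
Line 4: ['brown', 'wind'] (min_width=10, slack=3)
Line 5: ['pepper'] (min_width=6, slack=7)
Line 6: ['calendar'] (min_width=8, slack=5)
Line 7: ['window', 'high'] (min_width=11, slack=2)
Line 8: ['sweet', 'dolphin'] (min_width=13, slack=0)
Line 9: ['number'] (min_width=6, slack=7)

Answer: |why       sea|
|mountain     |
|tomato      a|
|brown    wind|
|pepper       |
|calendar     |
|window   high|
|sweet dolphin|
|number       |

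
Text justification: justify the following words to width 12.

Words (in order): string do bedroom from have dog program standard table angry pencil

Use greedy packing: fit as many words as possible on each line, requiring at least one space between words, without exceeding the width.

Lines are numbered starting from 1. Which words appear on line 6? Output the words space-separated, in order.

Answer: table angry

Derivation:
Line 1: ['string', 'do'] (min_width=9, slack=3)
Line 2: ['bedroom', 'from'] (min_width=12, slack=0)
Line 3: ['have', 'dog'] (min_width=8, slack=4)
Line 4: ['program'] (min_width=7, slack=5)
Line 5: ['standard'] (min_width=8, slack=4)
Line 6: ['table', 'angry'] (min_width=11, slack=1)
Line 7: ['pencil'] (min_width=6, slack=6)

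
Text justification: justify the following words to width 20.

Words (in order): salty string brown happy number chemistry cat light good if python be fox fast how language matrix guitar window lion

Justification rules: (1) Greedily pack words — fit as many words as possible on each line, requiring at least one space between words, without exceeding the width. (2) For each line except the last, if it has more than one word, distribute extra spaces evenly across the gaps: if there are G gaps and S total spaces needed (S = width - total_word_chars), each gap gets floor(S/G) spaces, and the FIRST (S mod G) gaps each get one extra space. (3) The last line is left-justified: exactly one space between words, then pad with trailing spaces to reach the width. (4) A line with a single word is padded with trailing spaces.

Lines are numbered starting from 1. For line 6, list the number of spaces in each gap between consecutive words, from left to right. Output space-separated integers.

Answer: 6

Derivation:
Line 1: ['salty', 'string', 'brown'] (min_width=18, slack=2)
Line 2: ['happy', 'number'] (min_width=12, slack=8)
Line 3: ['chemistry', 'cat', 'light'] (min_width=19, slack=1)
Line 4: ['good', 'if', 'python', 'be'] (min_width=17, slack=3)
Line 5: ['fox', 'fast', 'how'] (min_width=12, slack=8)
Line 6: ['language', 'matrix'] (min_width=15, slack=5)
Line 7: ['guitar', 'window', 'lion'] (min_width=18, slack=2)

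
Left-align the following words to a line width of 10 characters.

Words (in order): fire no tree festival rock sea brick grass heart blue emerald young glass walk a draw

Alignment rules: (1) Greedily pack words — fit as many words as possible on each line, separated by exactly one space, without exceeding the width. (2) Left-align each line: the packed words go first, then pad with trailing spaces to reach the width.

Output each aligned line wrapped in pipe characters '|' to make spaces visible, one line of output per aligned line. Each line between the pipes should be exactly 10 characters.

Line 1: ['fire', 'no'] (min_width=7, slack=3)
Line 2: ['tree'] (min_width=4, slack=6)
Line 3: ['festival'] (min_width=8, slack=2)
Line 4: ['rock', 'sea'] (min_width=8, slack=2)
Line 5: ['brick'] (min_width=5, slack=5)
Line 6: ['grass'] (min_width=5, slack=5)
Line 7: ['heart', 'blue'] (min_width=10, slack=0)
Line 8: ['emerald'] (min_width=7, slack=3)
Line 9: ['young'] (min_width=5, slack=5)
Line 10: ['glass', 'walk'] (min_width=10, slack=0)
Line 11: ['a', 'draw'] (min_width=6, slack=4)

Answer: |fire no   |
|tree      |
|festival  |
|rock sea  |
|brick     |
|grass     |
|heart blue|
|emerald   |
|young     |
|glass walk|
|a draw    |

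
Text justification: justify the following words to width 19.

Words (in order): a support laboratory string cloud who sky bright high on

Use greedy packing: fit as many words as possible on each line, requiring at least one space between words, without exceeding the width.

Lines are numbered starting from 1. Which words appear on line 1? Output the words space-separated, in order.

Line 1: ['a', 'support'] (min_width=9, slack=10)
Line 2: ['laboratory', 'string'] (min_width=17, slack=2)
Line 3: ['cloud', 'who', 'sky'] (min_width=13, slack=6)
Line 4: ['bright', 'high', 'on'] (min_width=14, slack=5)

Answer: a support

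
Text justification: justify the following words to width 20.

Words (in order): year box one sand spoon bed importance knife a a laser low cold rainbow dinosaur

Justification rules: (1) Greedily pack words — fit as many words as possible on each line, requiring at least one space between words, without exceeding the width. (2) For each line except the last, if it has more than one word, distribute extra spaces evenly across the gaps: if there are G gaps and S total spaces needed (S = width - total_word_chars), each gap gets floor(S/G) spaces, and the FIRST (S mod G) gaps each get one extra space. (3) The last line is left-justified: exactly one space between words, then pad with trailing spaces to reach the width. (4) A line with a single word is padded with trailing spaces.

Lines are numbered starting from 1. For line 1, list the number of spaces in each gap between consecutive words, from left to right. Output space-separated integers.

Line 1: ['year', 'box', 'one', 'sand'] (min_width=17, slack=3)
Line 2: ['spoon', 'bed', 'importance'] (min_width=20, slack=0)
Line 3: ['knife', 'a', 'a', 'laser', 'low'] (min_width=19, slack=1)
Line 4: ['cold', 'rainbow'] (min_width=12, slack=8)
Line 5: ['dinosaur'] (min_width=8, slack=12)

Answer: 2 2 2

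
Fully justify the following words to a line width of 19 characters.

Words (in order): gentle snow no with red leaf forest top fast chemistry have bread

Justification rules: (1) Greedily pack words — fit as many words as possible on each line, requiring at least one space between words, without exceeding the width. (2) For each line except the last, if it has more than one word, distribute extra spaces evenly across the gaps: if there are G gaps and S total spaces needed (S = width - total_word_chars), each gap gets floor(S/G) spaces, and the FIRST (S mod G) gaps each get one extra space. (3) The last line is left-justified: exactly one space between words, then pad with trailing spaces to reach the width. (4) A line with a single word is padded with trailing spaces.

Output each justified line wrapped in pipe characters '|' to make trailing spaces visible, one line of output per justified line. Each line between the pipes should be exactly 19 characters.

Answer: |gentle snow no with|
|red leaf forest top|
|fast chemistry have|
|bread              |

Derivation:
Line 1: ['gentle', 'snow', 'no', 'with'] (min_width=19, slack=0)
Line 2: ['red', 'leaf', 'forest', 'top'] (min_width=19, slack=0)
Line 3: ['fast', 'chemistry', 'have'] (min_width=19, slack=0)
Line 4: ['bread'] (min_width=5, slack=14)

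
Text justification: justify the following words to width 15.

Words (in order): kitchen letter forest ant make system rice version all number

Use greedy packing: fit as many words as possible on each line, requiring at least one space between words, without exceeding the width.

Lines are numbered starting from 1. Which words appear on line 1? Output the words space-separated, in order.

Line 1: ['kitchen', 'letter'] (min_width=14, slack=1)
Line 2: ['forest', 'ant', 'make'] (min_width=15, slack=0)
Line 3: ['system', 'rice'] (min_width=11, slack=4)
Line 4: ['version', 'all'] (min_width=11, slack=4)
Line 5: ['number'] (min_width=6, slack=9)

Answer: kitchen letter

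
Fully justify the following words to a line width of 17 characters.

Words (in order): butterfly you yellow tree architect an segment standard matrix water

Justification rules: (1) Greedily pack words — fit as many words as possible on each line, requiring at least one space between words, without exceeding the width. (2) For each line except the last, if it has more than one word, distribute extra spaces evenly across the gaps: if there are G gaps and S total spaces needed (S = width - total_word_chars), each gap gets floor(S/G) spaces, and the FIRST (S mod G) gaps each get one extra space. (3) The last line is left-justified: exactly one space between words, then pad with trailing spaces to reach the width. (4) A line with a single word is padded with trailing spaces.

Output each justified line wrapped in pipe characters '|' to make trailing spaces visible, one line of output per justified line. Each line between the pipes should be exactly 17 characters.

Answer: |butterfly     you|
|yellow       tree|
|architect      an|
|segment  standard|
|matrix water     |

Derivation:
Line 1: ['butterfly', 'you'] (min_width=13, slack=4)
Line 2: ['yellow', 'tree'] (min_width=11, slack=6)
Line 3: ['architect', 'an'] (min_width=12, slack=5)
Line 4: ['segment', 'standard'] (min_width=16, slack=1)
Line 5: ['matrix', 'water'] (min_width=12, slack=5)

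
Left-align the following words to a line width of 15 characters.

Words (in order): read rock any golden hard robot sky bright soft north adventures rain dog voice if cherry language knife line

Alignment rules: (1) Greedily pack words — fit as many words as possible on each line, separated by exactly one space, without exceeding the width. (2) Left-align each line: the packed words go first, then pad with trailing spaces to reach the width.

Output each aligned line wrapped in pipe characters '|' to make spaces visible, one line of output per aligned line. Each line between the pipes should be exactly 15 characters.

Line 1: ['read', 'rock', 'any'] (min_width=13, slack=2)
Line 2: ['golden', 'hard'] (min_width=11, slack=4)
Line 3: ['robot', 'sky'] (min_width=9, slack=6)
Line 4: ['bright', 'soft'] (min_width=11, slack=4)
Line 5: ['north'] (min_width=5, slack=10)
Line 6: ['adventures', 'rain'] (min_width=15, slack=0)
Line 7: ['dog', 'voice', 'if'] (min_width=12, slack=3)
Line 8: ['cherry', 'language'] (min_width=15, slack=0)
Line 9: ['knife', 'line'] (min_width=10, slack=5)

Answer: |read rock any  |
|golden hard    |
|robot sky      |
|bright soft    |
|north          |
|adventures rain|
|dog voice if   |
|cherry language|
|knife line     |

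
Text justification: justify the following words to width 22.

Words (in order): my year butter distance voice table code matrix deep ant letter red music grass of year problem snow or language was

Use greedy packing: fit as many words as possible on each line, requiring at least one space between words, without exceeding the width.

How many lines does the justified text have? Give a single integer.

Answer: 6

Derivation:
Line 1: ['my', 'year', 'butter'] (min_width=14, slack=8)
Line 2: ['distance', 'voice', 'table'] (min_width=20, slack=2)
Line 3: ['code', 'matrix', 'deep', 'ant'] (min_width=20, slack=2)
Line 4: ['letter', 'red', 'music', 'grass'] (min_width=22, slack=0)
Line 5: ['of', 'year', 'problem', 'snow'] (min_width=20, slack=2)
Line 6: ['or', 'language', 'was'] (min_width=15, slack=7)
Total lines: 6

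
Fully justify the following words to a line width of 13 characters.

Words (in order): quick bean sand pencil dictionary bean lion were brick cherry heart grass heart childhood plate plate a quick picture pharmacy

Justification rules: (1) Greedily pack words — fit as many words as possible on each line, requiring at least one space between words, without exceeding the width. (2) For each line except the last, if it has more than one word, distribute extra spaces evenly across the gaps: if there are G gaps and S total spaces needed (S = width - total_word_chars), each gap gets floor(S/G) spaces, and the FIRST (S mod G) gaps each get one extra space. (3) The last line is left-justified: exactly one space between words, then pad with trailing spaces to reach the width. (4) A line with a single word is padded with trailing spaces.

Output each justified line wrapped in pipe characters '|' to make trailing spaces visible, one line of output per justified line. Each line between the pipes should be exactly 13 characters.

Line 1: ['quick', 'bean'] (min_width=10, slack=3)
Line 2: ['sand', 'pencil'] (min_width=11, slack=2)
Line 3: ['dictionary'] (min_width=10, slack=3)
Line 4: ['bean', 'lion'] (min_width=9, slack=4)
Line 5: ['were', 'brick'] (min_width=10, slack=3)
Line 6: ['cherry', 'heart'] (min_width=12, slack=1)
Line 7: ['grass', 'heart'] (min_width=11, slack=2)
Line 8: ['childhood'] (min_width=9, slack=4)
Line 9: ['plate', 'plate', 'a'] (min_width=13, slack=0)
Line 10: ['quick', 'picture'] (min_width=13, slack=0)
Line 11: ['pharmacy'] (min_width=8, slack=5)

Answer: |quick    bean|
|sand   pencil|
|dictionary   |
|bean     lion|
|were    brick|
|cherry  heart|
|grass   heart|
|childhood    |
|plate plate a|
|quick picture|
|pharmacy     |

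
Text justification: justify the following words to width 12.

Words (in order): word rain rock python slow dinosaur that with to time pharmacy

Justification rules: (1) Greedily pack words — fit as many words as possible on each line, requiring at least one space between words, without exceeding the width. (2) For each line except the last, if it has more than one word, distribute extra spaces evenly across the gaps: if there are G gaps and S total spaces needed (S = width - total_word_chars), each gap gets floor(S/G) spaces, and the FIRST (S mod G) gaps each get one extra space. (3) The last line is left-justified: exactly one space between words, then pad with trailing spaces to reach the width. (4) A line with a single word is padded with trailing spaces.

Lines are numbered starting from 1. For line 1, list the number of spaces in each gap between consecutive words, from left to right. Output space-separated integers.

Answer: 4

Derivation:
Line 1: ['word', 'rain'] (min_width=9, slack=3)
Line 2: ['rock', 'python'] (min_width=11, slack=1)
Line 3: ['slow'] (min_width=4, slack=8)
Line 4: ['dinosaur'] (min_width=8, slack=4)
Line 5: ['that', 'with', 'to'] (min_width=12, slack=0)
Line 6: ['time'] (min_width=4, slack=8)
Line 7: ['pharmacy'] (min_width=8, slack=4)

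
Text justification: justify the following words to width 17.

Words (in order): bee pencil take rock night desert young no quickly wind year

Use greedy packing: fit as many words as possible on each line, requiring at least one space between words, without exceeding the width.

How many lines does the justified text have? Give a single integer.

Line 1: ['bee', 'pencil', 'take'] (min_width=15, slack=2)
Line 2: ['rock', 'night', 'desert'] (min_width=17, slack=0)
Line 3: ['young', 'no', 'quickly'] (min_width=16, slack=1)
Line 4: ['wind', 'year'] (min_width=9, slack=8)
Total lines: 4

Answer: 4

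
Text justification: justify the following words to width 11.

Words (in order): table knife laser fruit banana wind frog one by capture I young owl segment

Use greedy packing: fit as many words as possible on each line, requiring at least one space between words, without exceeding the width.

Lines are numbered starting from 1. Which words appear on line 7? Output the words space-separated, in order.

Line 1: ['table', 'knife'] (min_width=11, slack=0)
Line 2: ['laser', 'fruit'] (min_width=11, slack=0)
Line 3: ['banana', 'wind'] (min_width=11, slack=0)
Line 4: ['frog', 'one', 'by'] (min_width=11, slack=0)
Line 5: ['capture', 'I'] (min_width=9, slack=2)
Line 6: ['young', 'owl'] (min_width=9, slack=2)
Line 7: ['segment'] (min_width=7, slack=4)

Answer: segment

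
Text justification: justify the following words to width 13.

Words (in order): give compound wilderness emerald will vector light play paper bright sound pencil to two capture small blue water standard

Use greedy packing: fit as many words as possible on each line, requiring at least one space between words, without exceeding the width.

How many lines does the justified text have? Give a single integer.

Answer: 10

Derivation:
Line 1: ['give', 'compound'] (min_width=13, slack=0)
Line 2: ['wilderness'] (min_width=10, slack=3)
Line 3: ['emerald', 'will'] (min_width=12, slack=1)
Line 4: ['vector', 'light'] (min_width=12, slack=1)
Line 5: ['play', 'paper'] (min_width=10, slack=3)
Line 6: ['bright', 'sound'] (min_width=12, slack=1)
Line 7: ['pencil', 'to', 'two'] (min_width=13, slack=0)
Line 8: ['capture', 'small'] (min_width=13, slack=0)
Line 9: ['blue', 'water'] (min_width=10, slack=3)
Line 10: ['standard'] (min_width=8, slack=5)
Total lines: 10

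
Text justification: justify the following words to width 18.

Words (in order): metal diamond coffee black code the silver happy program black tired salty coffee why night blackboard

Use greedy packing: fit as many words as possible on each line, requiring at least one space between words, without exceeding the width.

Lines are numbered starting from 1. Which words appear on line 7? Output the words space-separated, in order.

Answer: blackboard

Derivation:
Line 1: ['metal', 'diamond'] (min_width=13, slack=5)
Line 2: ['coffee', 'black', 'code'] (min_width=17, slack=1)
Line 3: ['the', 'silver', 'happy'] (min_width=16, slack=2)
Line 4: ['program', 'black'] (min_width=13, slack=5)
Line 5: ['tired', 'salty', 'coffee'] (min_width=18, slack=0)
Line 6: ['why', 'night'] (min_width=9, slack=9)
Line 7: ['blackboard'] (min_width=10, slack=8)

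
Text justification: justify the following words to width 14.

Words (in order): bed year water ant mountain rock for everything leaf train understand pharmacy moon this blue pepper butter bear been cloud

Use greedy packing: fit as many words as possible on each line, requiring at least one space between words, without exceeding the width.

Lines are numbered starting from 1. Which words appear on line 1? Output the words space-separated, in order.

Line 1: ['bed', 'year', 'water'] (min_width=14, slack=0)
Line 2: ['ant', 'mountain'] (min_width=12, slack=2)
Line 3: ['rock', 'for'] (min_width=8, slack=6)
Line 4: ['everything'] (min_width=10, slack=4)
Line 5: ['leaf', 'train'] (min_width=10, slack=4)
Line 6: ['understand'] (min_width=10, slack=4)
Line 7: ['pharmacy', 'moon'] (min_width=13, slack=1)
Line 8: ['this', 'blue'] (min_width=9, slack=5)
Line 9: ['pepper', 'butter'] (min_width=13, slack=1)
Line 10: ['bear', 'been'] (min_width=9, slack=5)
Line 11: ['cloud'] (min_width=5, slack=9)

Answer: bed year water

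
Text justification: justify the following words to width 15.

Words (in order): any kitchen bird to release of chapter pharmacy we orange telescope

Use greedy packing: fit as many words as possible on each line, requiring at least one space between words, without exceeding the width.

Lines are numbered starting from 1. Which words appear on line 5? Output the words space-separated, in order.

Line 1: ['any', 'kitchen'] (min_width=11, slack=4)
Line 2: ['bird', 'to', 'release'] (min_width=15, slack=0)
Line 3: ['of', 'chapter'] (min_width=10, slack=5)
Line 4: ['pharmacy', 'we'] (min_width=11, slack=4)
Line 5: ['orange'] (min_width=6, slack=9)
Line 6: ['telescope'] (min_width=9, slack=6)

Answer: orange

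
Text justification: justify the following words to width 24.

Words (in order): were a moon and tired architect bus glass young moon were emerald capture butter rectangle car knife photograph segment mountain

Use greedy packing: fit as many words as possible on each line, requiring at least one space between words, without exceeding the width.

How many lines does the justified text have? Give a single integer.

Line 1: ['were', 'a', 'moon', 'and', 'tired'] (min_width=21, slack=3)
Line 2: ['architect', 'bus', 'glass'] (min_width=19, slack=5)
Line 3: ['young', 'moon', 'were', 'emerald'] (min_width=23, slack=1)
Line 4: ['capture', 'butter', 'rectangle'] (min_width=24, slack=0)
Line 5: ['car', 'knife', 'photograph'] (min_width=20, slack=4)
Line 6: ['segment', 'mountain'] (min_width=16, slack=8)
Total lines: 6

Answer: 6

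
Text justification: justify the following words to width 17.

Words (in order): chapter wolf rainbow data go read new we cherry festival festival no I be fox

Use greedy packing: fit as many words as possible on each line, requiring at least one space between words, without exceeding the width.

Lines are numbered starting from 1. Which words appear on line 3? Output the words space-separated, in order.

Answer: read new we

Derivation:
Line 1: ['chapter', 'wolf'] (min_width=12, slack=5)
Line 2: ['rainbow', 'data', 'go'] (min_width=15, slack=2)
Line 3: ['read', 'new', 'we'] (min_width=11, slack=6)
Line 4: ['cherry', 'festival'] (min_width=15, slack=2)
Line 5: ['festival', 'no', 'I', 'be'] (min_width=16, slack=1)
Line 6: ['fox'] (min_width=3, slack=14)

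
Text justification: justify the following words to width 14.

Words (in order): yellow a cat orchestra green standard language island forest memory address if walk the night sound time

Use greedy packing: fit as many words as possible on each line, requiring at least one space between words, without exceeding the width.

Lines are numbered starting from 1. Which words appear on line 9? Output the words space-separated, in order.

Line 1: ['yellow', 'a', 'cat'] (min_width=12, slack=2)
Line 2: ['orchestra'] (min_width=9, slack=5)
Line 3: ['green', 'standard'] (min_width=14, slack=0)
Line 4: ['language'] (min_width=8, slack=6)
Line 5: ['island', 'forest'] (min_width=13, slack=1)
Line 6: ['memory', 'address'] (min_width=14, slack=0)
Line 7: ['if', 'walk', 'the'] (min_width=11, slack=3)
Line 8: ['night', 'sound'] (min_width=11, slack=3)
Line 9: ['time'] (min_width=4, slack=10)

Answer: time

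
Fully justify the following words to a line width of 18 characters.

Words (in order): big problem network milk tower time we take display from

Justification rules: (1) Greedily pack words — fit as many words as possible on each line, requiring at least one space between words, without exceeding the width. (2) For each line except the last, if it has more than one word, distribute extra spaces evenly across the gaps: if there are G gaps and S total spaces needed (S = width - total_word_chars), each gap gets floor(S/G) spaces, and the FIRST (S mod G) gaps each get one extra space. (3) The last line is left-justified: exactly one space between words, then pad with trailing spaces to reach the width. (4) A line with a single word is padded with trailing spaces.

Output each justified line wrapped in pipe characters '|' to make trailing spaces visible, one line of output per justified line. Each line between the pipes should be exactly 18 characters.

Line 1: ['big', 'problem'] (min_width=11, slack=7)
Line 2: ['network', 'milk', 'tower'] (min_width=18, slack=0)
Line 3: ['time', 'we', 'take'] (min_width=12, slack=6)
Line 4: ['display', 'from'] (min_width=12, slack=6)

Answer: |big        problem|
|network milk tower|
|time    we    take|
|display from      |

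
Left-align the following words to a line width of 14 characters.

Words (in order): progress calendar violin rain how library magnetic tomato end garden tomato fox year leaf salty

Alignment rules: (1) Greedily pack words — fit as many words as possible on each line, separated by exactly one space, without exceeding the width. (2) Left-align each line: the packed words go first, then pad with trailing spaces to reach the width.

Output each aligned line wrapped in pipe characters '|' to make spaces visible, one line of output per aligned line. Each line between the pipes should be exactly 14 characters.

Line 1: ['progress'] (min_width=8, slack=6)
Line 2: ['calendar'] (min_width=8, slack=6)
Line 3: ['violin', 'rain'] (min_width=11, slack=3)
Line 4: ['how', 'library'] (min_width=11, slack=3)
Line 5: ['magnetic'] (min_width=8, slack=6)
Line 6: ['tomato', 'end'] (min_width=10, slack=4)
Line 7: ['garden', 'tomato'] (min_width=13, slack=1)
Line 8: ['fox', 'year', 'leaf'] (min_width=13, slack=1)
Line 9: ['salty'] (min_width=5, slack=9)

Answer: |progress      |
|calendar      |
|violin rain   |
|how library   |
|magnetic      |
|tomato end    |
|garden tomato |
|fox year leaf |
|salty         |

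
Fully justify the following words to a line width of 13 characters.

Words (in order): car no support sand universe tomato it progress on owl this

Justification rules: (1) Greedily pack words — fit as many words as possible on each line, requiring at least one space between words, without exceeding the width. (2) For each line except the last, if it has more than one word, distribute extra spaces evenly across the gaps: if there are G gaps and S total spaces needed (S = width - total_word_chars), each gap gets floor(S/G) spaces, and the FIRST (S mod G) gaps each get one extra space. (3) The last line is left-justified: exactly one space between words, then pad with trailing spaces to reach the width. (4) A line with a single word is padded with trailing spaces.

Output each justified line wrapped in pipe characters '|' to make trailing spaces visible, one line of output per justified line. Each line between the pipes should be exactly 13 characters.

Answer: |car        no|
|support  sand|
|universe     |
|tomato     it|
|progress   on|
|owl this     |

Derivation:
Line 1: ['car', 'no'] (min_width=6, slack=7)
Line 2: ['support', 'sand'] (min_width=12, slack=1)
Line 3: ['universe'] (min_width=8, slack=5)
Line 4: ['tomato', 'it'] (min_width=9, slack=4)
Line 5: ['progress', 'on'] (min_width=11, slack=2)
Line 6: ['owl', 'this'] (min_width=8, slack=5)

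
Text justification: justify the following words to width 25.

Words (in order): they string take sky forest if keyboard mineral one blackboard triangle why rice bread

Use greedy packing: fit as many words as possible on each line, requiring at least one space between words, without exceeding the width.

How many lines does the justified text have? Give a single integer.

Answer: 4

Derivation:
Line 1: ['they', 'string', 'take', 'sky'] (min_width=20, slack=5)
Line 2: ['forest', 'if', 'keyboard'] (min_width=18, slack=7)
Line 3: ['mineral', 'one', 'blackboard'] (min_width=22, slack=3)
Line 4: ['triangle', 'why', 'rice', 'bread'] (min_width=23, slack=2)
Total lines: 4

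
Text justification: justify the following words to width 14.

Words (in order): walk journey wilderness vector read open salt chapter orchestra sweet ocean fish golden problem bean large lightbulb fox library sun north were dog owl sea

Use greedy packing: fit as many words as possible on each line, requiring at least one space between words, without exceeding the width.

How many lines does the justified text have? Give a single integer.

Line 1: ['walk', 'journey'] (min_width=12, slack=2)
Line 2: ['wilderness'] (min_width=10, slack=4)
Line 3: ['vector', 'read'] (min_width=11, slack=3)
Line 4: ['open', 'salt'] (min_width=9, slack=5)
Line 5: ['chapter'] (min_width=7, slack=7)
Line 6: ['orchestra'] (min_width=9, slack=5)
Line 7: ['sweet', 'ocean'] (min_width=11, slack=3)
Line 8: ['fish', 'golden'] (min_width=11, slack=3)
Line 9: ['problem', 'bean'] (min_width=12, slack=2)
Line 10: ['large'] (min_width=5, slack=9)
Line 11: ['lightbulb', 'fox'] (min_width=13, slack=1)
Line 12: ['library', 'sun'] (min_width=11, slack=3)
Line 13: ['north', 'were', 'dog'] (min_width=14, slack=0)
Line 14: ['owl', 'sea'] (min_width=7, slack=7)
Total lines: 14

Answer: 14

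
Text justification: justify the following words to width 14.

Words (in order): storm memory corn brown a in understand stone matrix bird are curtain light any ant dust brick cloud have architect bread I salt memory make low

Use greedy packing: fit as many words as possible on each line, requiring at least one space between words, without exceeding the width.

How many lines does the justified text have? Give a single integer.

Answer: 12

Derivation:
Line 1: ['storm', 'memory'] (min_width=12, slack=2)
Line 2: ['corn', 'brown', 'a'] (min_width=12, slack=2)
Line 3: ['in', 'understand'] (min_width=13, slack=1)
Line 4: ['stone', 'matrix'] (min_width=12, slack=2)
Line 5: ['bird', 'are'] (min_width=8, slack=6)
Line 6: ['curtain', 'light'] (min_width=13, slack=1)
Line 7: ['any', 'ant', 'dust'] (min_width=12, slack=2)
Line 8: ['brick', 'cloud'] (min_width=11, slack=3)
Line 9: ['have', 'architect'] (min_width=14, slack=0)
Line 10: ['bread', 'I', 'salt'] (min_width=12, slack=2)
Line 11: ['memory', 'make'] (min_width=11, slack=3)
Line 12: ['low'] (min_width=3, slack=11)
Total lines: 12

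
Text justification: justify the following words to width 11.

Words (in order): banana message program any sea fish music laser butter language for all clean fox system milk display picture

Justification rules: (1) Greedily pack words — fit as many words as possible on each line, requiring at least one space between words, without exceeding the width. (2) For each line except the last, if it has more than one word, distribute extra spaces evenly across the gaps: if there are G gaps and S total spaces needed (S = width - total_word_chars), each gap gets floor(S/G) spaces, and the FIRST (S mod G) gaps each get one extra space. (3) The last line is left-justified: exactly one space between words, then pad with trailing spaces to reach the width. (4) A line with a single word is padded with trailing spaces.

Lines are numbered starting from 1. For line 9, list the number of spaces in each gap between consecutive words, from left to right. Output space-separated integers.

Answer: 3

Derivation:
Line 1: ['banana'] (min_width=6, slack=5)
Line 2: ['message'] (min_width=7, slack=4)
Line 3: ['program', 'any'] (min_width=11, slack=0)
Line 4: ['sea', 'fish'] (min_width=8, slack=3)
Line 5: ['music', 'laser'] (min_width=11, slack=0)
Line 6: ['butter'] (min_width=6, slack=5)
Line 7: ['language'] (min_width=8, slack=3)
Line 8: ['for', 'all'] (min_width=7, slack=4)
Line 9: ['clean', 'fox'] (min_width=9, slack=2)
Line 10: ['system', 'milk'] (min_width=11, slack=0)
Line 11: ['display'] (min_width=7, slack=4)
Line 12: ['picture'] (min_width=7, slack=4)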